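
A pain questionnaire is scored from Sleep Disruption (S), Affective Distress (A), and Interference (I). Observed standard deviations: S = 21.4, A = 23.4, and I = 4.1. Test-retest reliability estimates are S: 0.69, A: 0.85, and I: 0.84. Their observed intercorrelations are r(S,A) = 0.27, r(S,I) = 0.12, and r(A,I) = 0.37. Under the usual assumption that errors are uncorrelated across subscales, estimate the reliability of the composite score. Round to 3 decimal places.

Var(S+A+I) = 21.4² + 23.4² + 4.1² + 2·[21.4·23.4·0.27 + 21.4·4.1·0.12 + 23.4·4.1·0.37] = 1022.33 + 362.464 = 1384.79.
Under uncorrelated errors the observed covariances equal the true-score covariances, so only the own-variance terms attenuate.
True-score variance = [21.4²·0.69 + 23.4²·0.85 + 4.1²·0.84] + 362.464 = 795.539 + 362.464 = 1158.
Reliability = 1158 / 1384.79 = 0.836.

0.836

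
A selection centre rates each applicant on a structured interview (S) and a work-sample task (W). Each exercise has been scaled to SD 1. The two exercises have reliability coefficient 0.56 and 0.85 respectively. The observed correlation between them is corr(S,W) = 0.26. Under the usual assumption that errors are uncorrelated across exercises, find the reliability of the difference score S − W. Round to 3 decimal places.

Var(S−W) = 1 + 1 − 2·0.26 = 2 − 0.52 = 1.48.
Under uncorrelated errors the observed covariances equal the true-score covariances, so only the own-variance terms attenuate.
True-score variance = [0.56 + 0.85] − 0.52 = 1.41 − 0.52 = 0.89.
Reliability = 0.89 / 1.48 = 0.601.

0.601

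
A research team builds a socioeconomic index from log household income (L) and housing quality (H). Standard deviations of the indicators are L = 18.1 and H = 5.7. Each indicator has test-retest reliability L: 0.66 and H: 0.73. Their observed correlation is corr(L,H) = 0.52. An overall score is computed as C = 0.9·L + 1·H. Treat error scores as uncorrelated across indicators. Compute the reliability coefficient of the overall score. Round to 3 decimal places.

0.749

Var(C) = 0.9²·18.1² + 5.7² + 2·[0.9·18.1·5.7·0.52] = 297.854 + 96.5671 = 394.421.
With uncorrelated errors the cross-covariances are all true-score covariance, so they carry over unchanged; only the diagonal terms shrink to ρᵢσᵢ².
True-score variance = [0.9²·18.1²·0.66 + 5.7²·0.73] + 96.5671 = 198.858 + 96.5671 = 295.425.
Reliability = 295.425 / 394.421 = 0.749.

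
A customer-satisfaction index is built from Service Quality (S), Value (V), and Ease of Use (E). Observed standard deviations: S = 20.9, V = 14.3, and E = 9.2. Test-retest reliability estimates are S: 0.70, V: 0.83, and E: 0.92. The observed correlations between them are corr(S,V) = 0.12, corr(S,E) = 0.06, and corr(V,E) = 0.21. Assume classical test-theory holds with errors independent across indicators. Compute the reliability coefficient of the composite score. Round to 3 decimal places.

0.803

Var(S+V+E) = 20.9² + 14.3² + 9.2² + 2·[20.9·14.3·0.12 + 20.9·9.2·0.06 + 14.3·9.2·0.21] = 725.94 + 150.058 = 875.998.
Because errors are independent across components, Cov(Tᵢ,Tⱼ) = Cov(Xᵢ,Xⱼ); the off-diagonal part of the true-score variance is the same as above.
True-score variance = [20.9²·0.70 + 14.3²·0.83 + 9.2²·0.92] + 150.058 = 553.362 + 150.058 = 703.42.
Reliability = 703.42 / 875.998 = 0.803.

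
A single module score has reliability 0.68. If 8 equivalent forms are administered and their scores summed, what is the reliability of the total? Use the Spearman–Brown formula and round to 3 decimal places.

ρ_k = kρ / (1 + (k−1)ρ) = 8·0.68 / (1 + 7·0.68) = 5.440 / 5.760 = 0.944.

0.944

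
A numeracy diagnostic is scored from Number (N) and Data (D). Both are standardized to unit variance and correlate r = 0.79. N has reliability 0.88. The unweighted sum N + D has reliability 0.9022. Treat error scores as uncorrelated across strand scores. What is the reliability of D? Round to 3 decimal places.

0.770

Var(N+D) = 2 + 2·0.79 = 3.580.
True-score variance = ρ_N + ρ_D + 2·0.79, so 0.9022 = (0.88 + ρ_D + 1.58) / 3.580.
ρ_D = 0.9022·3.580 − 0.88 − 1.58 = 0.770.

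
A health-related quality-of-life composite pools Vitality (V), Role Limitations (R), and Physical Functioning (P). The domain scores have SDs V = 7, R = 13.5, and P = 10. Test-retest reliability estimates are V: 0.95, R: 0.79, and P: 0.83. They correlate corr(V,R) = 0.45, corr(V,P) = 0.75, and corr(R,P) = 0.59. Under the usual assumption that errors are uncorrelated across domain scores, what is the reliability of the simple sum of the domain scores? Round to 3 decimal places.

0.915

Var(V+R+P) = 7² + 13.5² + 10² + 2·[7·13.5·0.45 + 7·10·0.75 + 13.5·10·0.59] = 331.25 + 349.35 = 680.6.
Under uncorrelated errors the observed covariances equal the true-score covariances, so only the own-variance terms attenuate.
True-score variance = [7²·0.95 + 13.5²·0.79 + 10²·0.83] + 349.35 = 273.528 + 349.35 = 622.878.
Reliability = 622.878 / 680.6 = 0.915.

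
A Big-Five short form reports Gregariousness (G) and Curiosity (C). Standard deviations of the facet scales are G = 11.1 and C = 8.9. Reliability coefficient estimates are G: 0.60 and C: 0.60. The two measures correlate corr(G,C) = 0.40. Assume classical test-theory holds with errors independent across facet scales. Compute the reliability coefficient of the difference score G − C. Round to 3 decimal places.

0.344

Var(G−C) = 11.1² + 8.9² − 2·11.1·8.9·0.40 = 202.42 − 79.032 = 123.388.
Because errors are independent across components, Cov(Tᵢ,Tⱼ) = Cov(Xᵢ,Xⱼ); the off-diagonal part of the true-score variance is the same as above.
True-score variance = [11.1²·0.60 + 8.9²·0.60] − 79.032 = 121.452 − 79.032 = 42.42.
Reliability = 42.42 / 123.388 = 0.344.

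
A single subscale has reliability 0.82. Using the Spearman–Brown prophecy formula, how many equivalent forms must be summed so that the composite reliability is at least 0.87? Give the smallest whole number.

k ≥ ρ*(1−ρ₁)/(ρ₁(1−ρ*)) = 0.87·0.18 / (0.82·0.13) = 1.469.
Smallest integer k = 2.

2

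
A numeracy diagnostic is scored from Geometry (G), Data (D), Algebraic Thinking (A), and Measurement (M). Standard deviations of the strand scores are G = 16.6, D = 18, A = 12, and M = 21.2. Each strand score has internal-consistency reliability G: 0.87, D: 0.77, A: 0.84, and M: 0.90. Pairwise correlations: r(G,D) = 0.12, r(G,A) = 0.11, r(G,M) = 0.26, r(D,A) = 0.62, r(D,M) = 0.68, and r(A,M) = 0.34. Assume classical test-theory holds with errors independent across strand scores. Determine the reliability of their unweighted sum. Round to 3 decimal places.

0.927

Var(G+D+A+M) = 16.6² + 18² + 12² + 21.2² + 2·[16.6·18·0.12 + 16.6·12·0.11 + 16.6·21.2·0.26 + 18·12·0.62 + 18·21.2·0.68 + 12·21.2·0.34] = 1193 + 1258.34 = 2451.34.
Because errors are independent across components, Cov(Tᵢ,Tⱼ) = Cov(Xᵢ,Xⱼ); the off-diagonal part of the true-score variance is the same as above.
True-score variance = [16.6²·0.87 + 18²·0.77 + 12²·0.84 + 21.2²·0.90] + 1258.34 = 1014.67 + 1258.34 = 2273.02.
Reliability = 2273.02 / 2451.34 = 0.927.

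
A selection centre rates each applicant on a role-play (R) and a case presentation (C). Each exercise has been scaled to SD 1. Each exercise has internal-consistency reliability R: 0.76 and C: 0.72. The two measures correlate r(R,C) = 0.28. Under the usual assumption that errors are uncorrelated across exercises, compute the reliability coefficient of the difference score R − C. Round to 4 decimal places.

Var(R−C) = 1 + 1 − 2·0.28 = 2 − 0.56 = 1.44.
With uncorrelated errors the cross-covariances are all true-score covariance, so they carry over unchanged; only the diagonal terms shrink to ρᵢσᵢ².
True-score variance = [0.76 + 0.72] − 0.56 = 1.48 − 0.56 = 0.92.
Reliability = 0.92 / 1.44 = 0.6389.

0.6389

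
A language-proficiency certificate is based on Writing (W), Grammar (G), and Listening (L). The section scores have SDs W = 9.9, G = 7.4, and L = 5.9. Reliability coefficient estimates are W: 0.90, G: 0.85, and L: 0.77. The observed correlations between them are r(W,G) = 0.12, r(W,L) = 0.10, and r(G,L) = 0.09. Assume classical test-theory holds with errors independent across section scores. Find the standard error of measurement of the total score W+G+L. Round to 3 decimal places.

5.101

Var(total) = 187.58 + 37.1232 = 224.703.
True-score variance = 161.559 + 37.1232 = 198.682, so reliability = 0.8842.
Error variance = 224.703 − 198.682 = 26.0213; SEM = √26.0213 = 5.101.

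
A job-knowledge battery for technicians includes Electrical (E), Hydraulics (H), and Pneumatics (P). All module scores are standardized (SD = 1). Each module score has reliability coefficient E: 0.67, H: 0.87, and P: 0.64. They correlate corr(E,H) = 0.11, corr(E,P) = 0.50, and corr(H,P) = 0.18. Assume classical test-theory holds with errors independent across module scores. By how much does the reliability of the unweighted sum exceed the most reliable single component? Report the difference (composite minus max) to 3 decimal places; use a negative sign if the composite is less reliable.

-0.049

Var(sum) = 3 + 1.58 = 4.58; true-score variance = 2.18 + 1.58 = 3.76; composite reliability = 0.8210.
Max component reliability = 0.8700.
Difference = 0.8210 − 0.8700 = -0.049.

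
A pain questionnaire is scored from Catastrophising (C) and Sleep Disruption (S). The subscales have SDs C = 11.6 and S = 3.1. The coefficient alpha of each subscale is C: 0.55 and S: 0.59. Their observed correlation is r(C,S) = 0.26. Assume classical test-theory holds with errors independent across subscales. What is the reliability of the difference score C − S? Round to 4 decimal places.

Var(C−S) = 11.6² + 3.1² − 2·11.6·3.1·0.26 = 144.17 − 18.6992 = 125.471.
Because errors are independent across components, Cov(Tᵢ,Tⱼ) = Cov(Xᵢ,Xⱼ); the off-diagonal part of the true-score variance is the same as above.
True-score variance = [11.6²·0.55 + 3.1²·0.59] − 18.6992 = 79.6779 − 18.6992 = 60.9787.
Reliability = 60.9787 / 125.471 = 0.4860.

0.4860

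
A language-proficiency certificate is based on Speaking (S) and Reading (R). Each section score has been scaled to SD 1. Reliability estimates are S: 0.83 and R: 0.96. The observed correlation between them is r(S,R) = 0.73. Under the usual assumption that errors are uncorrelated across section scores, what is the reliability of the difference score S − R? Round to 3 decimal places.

0.611

Var(S−R) = 1 + 1 − 2·0.73 = 2 − 1.46 = 0.54.
Under uncorrelated errors the observed covariances equal the true-score covariances, so only the own-variance terms attenuate.
True-score variance = [0.83 + 0.96] − 1.46 = 1.79 − 1.46 = 0.33.
Reliability = 0.33 / 0.54 = 0.611.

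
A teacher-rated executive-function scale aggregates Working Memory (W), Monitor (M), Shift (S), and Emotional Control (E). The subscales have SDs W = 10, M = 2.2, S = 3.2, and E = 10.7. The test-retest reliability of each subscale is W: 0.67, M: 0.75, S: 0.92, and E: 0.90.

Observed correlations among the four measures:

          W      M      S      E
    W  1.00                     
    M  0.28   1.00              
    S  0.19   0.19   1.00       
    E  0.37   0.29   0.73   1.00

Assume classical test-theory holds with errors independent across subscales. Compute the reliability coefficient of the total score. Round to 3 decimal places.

0.884

Var(W+M+S+E) = 10² + 2.2² + 3.2² + 10.7² + 2·[10·2.2·0.28 + 10·3.2·0.19 + 10·10.7·0.37 + 2.2·3.2·0.19 + 2.2·10.7·0.29 + 3.2·10.7·0.73] = 229.57 + 169.979 = 399.549.
Under uncorrelated errors the observed covariances equal the true-score covariances, so only the own-variance terms attenuate.
True-score variance = [10²·0.67 + 2.2²·0.75 + 3.2²·0.92 + 10.7²·0.90] + 169.979 = 183.092 + 169.979 = 353.071.
Reliability = 353.071 / 399.549 = 0.884.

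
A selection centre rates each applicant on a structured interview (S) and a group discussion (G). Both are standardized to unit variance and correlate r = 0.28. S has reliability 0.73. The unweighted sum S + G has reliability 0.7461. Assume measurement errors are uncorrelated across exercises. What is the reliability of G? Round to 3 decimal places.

0.620

Var(S+G) = 2 + 2·0.28 = 2.560.
True-score variance = ρ_S + ρ_G + 2·0.28, so 0.7461 = (0.73 + ρ_G + 0.56) / 2.560.
ρ_G = 0.7461·2.560 − 0.73 − 0.56 = 0.620.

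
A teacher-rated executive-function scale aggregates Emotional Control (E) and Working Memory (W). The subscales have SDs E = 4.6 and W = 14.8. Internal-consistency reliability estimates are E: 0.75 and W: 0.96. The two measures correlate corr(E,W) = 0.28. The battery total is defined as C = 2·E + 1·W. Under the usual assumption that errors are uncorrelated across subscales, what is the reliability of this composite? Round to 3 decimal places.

Var(C) = 2²·4.6² + 14.8² + 2·[2·4.6·14.8·0.28] = 303.68 + 76.2496 = 379.93.
Under uncorrelated errors the observed covariances equal the true-score covariances, so only the own-variance terms attenuate.
True-score variance = [2²·4.6²·0.75 + 14.8²·0.96] + 76.2496 = 273.758 + 76.2496 = 350.008.
Reliability = 350.008 / 379.93 = 0.921.

0.921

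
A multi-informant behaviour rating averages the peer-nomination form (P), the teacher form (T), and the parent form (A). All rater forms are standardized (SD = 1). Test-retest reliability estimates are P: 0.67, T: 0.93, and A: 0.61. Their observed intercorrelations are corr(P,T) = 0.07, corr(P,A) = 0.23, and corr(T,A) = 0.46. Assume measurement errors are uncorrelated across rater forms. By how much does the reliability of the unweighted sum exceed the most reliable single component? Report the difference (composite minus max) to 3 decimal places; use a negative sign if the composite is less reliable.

-0.105

Var(sum) = 3 + 1.52 = 4.52; true-score variance = 2.21 + 1.52 = 3.73; composite reliability = 0.8252.
Max component reliability = 0.9300.
Difference = 0.8252 − 0.9300 = -0.105.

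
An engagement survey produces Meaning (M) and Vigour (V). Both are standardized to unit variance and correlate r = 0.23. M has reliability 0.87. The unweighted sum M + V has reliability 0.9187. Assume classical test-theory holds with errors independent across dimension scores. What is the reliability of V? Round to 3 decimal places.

0.930

Var(M+V) = 2 + 2·0.23 = 2.460.
True-score variance = ρ_M + ρ_V + 2·0.23, so 0.9187 = (0.87 + ρ_V + 0.46) / 2.460.
ρ_V = 0.9187·2.460 − 0.87 − 0.46 = 0.930.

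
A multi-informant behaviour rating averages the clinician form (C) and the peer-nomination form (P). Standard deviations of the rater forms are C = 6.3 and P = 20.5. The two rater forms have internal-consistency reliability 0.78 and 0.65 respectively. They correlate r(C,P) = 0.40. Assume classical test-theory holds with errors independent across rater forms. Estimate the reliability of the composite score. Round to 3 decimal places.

Var(C+P) = 6.3² + 20.5² + 2·[6.3·20.5·0.40] = 459.94 + 103.32 = 563.26.
Under uncorrelated errors the observed covariances equal the true-score covariances, so only the own-variance terms attenuate.
True-score variance = [6.3²·0.78 + 20.5²·0.65] + 103.32 = 304.121 + 103.32 = 407.441.
Reliability = 407.441 / 563.26 = 0.723.

0.723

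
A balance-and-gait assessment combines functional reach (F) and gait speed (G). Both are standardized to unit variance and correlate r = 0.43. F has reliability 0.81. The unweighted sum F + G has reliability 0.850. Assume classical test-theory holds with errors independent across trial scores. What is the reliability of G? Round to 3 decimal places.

0.761

Var(F+G) = 2 + 2·0.43 = 2.860.
True-score variance = ρ_F + ρ_G + 2·0.43, so 0.850 = (0.81 + ρ_G + 0.86) / 2.860.
ρ_G = 0.850·2.860 − 0.81 − 0.86 = 0.761.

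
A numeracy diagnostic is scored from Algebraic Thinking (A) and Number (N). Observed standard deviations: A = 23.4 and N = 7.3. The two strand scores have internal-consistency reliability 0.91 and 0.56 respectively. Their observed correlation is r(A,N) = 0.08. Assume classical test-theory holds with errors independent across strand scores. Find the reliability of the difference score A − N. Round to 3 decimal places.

Var(A−N) = 23.4² + 7.3² − 2·23.4·7.3·0.08 = 600.85 − 27.3312 = 573.519.
Because errors are independent across components, Cov(Tᵢ,Tⱼ) = Cov(Xᵢ,Xⱼ); the off-diagonal part of the true-score variance is the same as above.
True-score variance = [23.4²·0.91 + 7.3²·0.56] − 27.3312 = 528.122 − 27.3312 = 500.791.
Reliability = 500.791 / 573.519 = 0.873.

0.873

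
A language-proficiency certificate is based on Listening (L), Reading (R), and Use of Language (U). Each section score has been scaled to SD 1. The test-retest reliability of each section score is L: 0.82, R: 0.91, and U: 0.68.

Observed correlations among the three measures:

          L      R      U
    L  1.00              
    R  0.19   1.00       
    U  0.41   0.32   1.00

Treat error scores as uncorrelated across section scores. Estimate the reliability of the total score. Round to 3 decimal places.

Var(L+R+U) = 3 + 2·[0.19 + 0.41 + 0.32] = 3 + 1.84 = 4.84.
With uncorrelated errors the cross-covariances are all true-score covariance, so they carry over unchanged; only the diagonal terms shrink to ρᵢσᵢ².
True-score variance = [0.82 + 0.91 + 0.68] + 1.84 = 2.41 + 1.84 = 4.25.
Reliability = 4.25 / 4.84 = 0.878.

0.878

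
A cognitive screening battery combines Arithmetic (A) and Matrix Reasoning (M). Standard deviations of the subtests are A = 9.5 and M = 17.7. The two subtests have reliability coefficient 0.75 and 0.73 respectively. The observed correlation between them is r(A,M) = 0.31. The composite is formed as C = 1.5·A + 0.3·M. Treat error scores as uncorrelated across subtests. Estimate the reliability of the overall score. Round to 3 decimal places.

Var(C) = 1.5²·9.5² + 0.3²·17.7² + 2·[0.45·9.5·17.7·0.31] = 231.259 + 46.9138 = 278.172.
With uncorrelated errors the cross-covariances are all true-score covariance, so they carry over unchanged; only the diagonal terms shrink to ρᵢσᵢ².
True-score variance = [1.5²·9.5²·0.75 + 0.3²·17.7²·0.73] + 46.9138 = 172.88 + 46.9138 = 219.794.
Reliability = 219.794 / 278.172 = 0.790.

0.790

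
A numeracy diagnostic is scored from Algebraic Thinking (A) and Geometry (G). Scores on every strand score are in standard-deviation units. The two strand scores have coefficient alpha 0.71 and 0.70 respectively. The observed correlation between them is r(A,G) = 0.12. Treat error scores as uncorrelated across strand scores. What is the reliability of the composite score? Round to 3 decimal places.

Var(A+G) = 2 + 2·[0.12] = 2 + 0.24 = 2.24.
Because errors are independent across components, Cov(Tᵢ,Tⱼ) = Cov(Xᵢ,Xⱼ); the off-diagonal part of the true-score variance is the same as above.
True-score variance = [0.71 + 0.70] + 0.24 = 1.41 + 0.24 = 1.65.
Reliability = 1.65 / 2.24 = 0.737.

0.737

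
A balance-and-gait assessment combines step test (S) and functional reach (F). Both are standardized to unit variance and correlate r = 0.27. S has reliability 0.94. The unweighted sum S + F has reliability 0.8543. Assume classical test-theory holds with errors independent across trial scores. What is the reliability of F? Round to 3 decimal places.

Var(S+F) = 2 + 2·0.27 = 2.540.
True-score variance = ρ_S + ρ_F + 2·0.27, so 0.8543 = (0.94 + ρ_F + 0.54) / 2.540.
ρ_F = 0.8543·2.540 − 0.94 − 0.54 = 0.690.

0.690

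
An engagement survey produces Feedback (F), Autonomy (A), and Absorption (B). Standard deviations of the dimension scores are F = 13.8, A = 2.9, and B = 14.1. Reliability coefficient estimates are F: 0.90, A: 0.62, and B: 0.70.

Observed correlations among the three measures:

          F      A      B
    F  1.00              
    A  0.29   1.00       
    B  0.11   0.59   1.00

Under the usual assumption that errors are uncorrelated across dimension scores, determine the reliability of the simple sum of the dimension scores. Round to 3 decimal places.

0.840

Var(F+A+B) = 13.8² + 2.9² + 14.1² + 2·[13.8·2.9·0.29 + 13.8·14.1·0.11 + 2.9·14.1·0.59] = 397.66 + 114.269 = 511.929.
Because errors are independent across components, Cov(Tᵢ,Tⱼ) = Cov(Xᵢ,Xⱼ); the off-diagonal part of the true-score variance is the same as above.
True-score variance = [13.8²·0.90 + 2.9²·0.62 + 14.1²·0.70] + 114.269 = 315.777 + 114.269 = 430.047.
Reliability = 430.047 / 511.929 = 0.840.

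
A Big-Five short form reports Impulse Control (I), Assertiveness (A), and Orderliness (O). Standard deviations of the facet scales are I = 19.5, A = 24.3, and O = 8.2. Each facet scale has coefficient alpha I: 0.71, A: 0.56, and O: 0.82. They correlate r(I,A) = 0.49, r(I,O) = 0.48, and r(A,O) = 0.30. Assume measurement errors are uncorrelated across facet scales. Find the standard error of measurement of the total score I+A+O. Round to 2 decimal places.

Var(total) = 1037.98 + 737.433 = 1775.41.
True-score variance = 655.789 + 737.433 = 1393.22, so reliability = 0.7847.
Error variance = 1775.41 − 1393.22 = 382.191; SEM = √382.191 = 19.55.

19.55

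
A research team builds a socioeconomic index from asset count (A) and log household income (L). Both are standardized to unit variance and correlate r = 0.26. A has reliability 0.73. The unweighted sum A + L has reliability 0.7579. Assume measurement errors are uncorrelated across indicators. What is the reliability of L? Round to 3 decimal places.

Var(A+L) = 2 + 2·0.26 = 2.520.
True-score variance = ρ_A + ρ_L + 2·0.26, so 0.7579 = (0.73 + ρ_L + 0.52) / 2.520.
ρ_L = 0.7579·2.520 − 0.73 − 0.52 = 0.660.

0.660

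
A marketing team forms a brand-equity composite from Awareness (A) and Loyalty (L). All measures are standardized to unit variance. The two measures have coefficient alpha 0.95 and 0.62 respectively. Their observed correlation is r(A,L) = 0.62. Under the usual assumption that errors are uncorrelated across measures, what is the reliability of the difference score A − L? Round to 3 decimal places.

0.434

Var(A−L) = 1 + 1 − 2·0.62 = 2 − 1.24 = 0.76.
With uncorrelated errors the cross-covariances are all true-score covariance, so they carry over unchanged; only the diagonal terms shrink to ρᵢσᵢ².
True-score variance = [0.95 + 0.62] − 1.24 = 1.57 − 1.24 = 0.33.
Reliability = 0.33 / 0.76 = 0.434.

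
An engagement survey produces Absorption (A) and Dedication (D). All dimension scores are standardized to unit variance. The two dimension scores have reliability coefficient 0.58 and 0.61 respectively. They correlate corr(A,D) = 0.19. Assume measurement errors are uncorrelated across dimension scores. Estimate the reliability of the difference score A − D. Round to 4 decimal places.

Var(A−D) = 1 + 1 − 2·0.19 = 2 − 0.38 = 1.62.
Under uncorrelated errors the observed covariances equal the true-score covariances, so only the own-variance terms attenuate.
True-score variance = [0.58 + 0.61] − 0.38 = 1.19 − 0.38 = 0.81.
Reliability = 0.81 / 1.62 = 0.5000.

0.5000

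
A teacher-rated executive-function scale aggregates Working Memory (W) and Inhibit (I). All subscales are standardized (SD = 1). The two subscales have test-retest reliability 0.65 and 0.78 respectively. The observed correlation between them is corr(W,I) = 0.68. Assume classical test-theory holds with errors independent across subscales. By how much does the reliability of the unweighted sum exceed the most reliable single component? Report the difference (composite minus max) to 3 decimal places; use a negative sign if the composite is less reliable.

Var(sum) = 2 + 1.36 = 3.36; true-score variance = 1.43 + 1.36 = 2.79; composite reliability = 0.8304.
Max component reliability = 0.7800.
Difference = 0.8304 − 0.7800 = 0.050.

0.050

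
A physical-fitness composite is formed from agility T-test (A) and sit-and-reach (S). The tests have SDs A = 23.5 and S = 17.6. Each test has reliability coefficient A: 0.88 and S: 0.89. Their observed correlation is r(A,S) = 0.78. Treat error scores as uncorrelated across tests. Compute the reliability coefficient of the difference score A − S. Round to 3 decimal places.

0.537

Var(A−S) = 23.5² + 17.6² − 2·23.5·17.6·0.78 = 862.01 − 645.216 = 216.794.
Under uncorrelated errors the observed covariances equal the true-score covariances, so only the own-variance terms attenuate.
True-score variance = [23.5²·0.88 + 17.6²·0.89] − 645.216 = 761.666 − 645.216 = 116.45.
Reliability = 116.45 / 216.794 = 0.537.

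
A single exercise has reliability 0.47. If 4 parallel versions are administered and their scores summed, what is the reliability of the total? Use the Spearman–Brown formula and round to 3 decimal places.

ρ_k = kρ / (1 + (k−1)ρ) = 4·0.47 / (1 + 3·0.47) = 1.880 / 2.410 = 0.780.

0.780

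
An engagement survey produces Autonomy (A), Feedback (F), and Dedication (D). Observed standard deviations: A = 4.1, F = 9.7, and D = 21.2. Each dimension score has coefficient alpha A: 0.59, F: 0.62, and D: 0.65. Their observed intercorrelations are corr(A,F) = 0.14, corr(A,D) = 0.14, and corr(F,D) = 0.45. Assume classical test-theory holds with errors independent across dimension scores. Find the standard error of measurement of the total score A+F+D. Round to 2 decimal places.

14.14

Var(total) = 560.34 + 220.549 = 780.889.
True-score variance = 360.39 + 220.549 = 580.939, so reliability = 0.7439.
Error variance = 780.889 − 580.939 = 199.95; SEM = √199.95 = 14.14.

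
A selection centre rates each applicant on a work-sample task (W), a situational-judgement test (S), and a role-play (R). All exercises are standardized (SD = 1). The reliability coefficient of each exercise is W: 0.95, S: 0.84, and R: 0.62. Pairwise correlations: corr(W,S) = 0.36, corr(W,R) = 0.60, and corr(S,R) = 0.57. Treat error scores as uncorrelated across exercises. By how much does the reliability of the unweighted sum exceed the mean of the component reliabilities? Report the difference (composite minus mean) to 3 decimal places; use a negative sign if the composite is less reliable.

Var(sum) = 3 + 3.06 = 6.06; true-score variance = 2.41 + 3.06 = 5.47; composite reliability = 0.9026.
Mean component reliability = 0.8033.
Difference = 0.9026 − 0.8033 = 0.099.

0.099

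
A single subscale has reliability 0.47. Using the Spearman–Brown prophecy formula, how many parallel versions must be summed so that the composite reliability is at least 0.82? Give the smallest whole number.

6

k ≥ ρ*(1−ρ₁)/(ρ₁(1−ρ*)) = 0.82·0.53 / (0.47·0.18) = 5.137.
Smallest integer k = 6.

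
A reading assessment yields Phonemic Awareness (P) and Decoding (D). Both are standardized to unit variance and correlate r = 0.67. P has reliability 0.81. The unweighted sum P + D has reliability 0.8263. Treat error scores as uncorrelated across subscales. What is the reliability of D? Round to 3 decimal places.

Var(P+D) = 2 + 2·0.67 = 3.340.
True-score variance = ρ_P + ρ_D + 2·0.67, so 0.8263 = (0.81 + ρ_D + 1.34) / 3.340.
ρ_D = 0.8263·3.340 − 0.81 − 1.34 = 0.610.

0.610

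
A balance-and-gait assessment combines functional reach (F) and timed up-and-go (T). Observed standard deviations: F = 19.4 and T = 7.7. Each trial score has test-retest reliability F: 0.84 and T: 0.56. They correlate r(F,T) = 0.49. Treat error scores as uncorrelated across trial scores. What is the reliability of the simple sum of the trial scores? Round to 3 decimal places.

0.852

Var(F+T) = 19.4² + 7.7² + 2·[19.4·7.7·0.49] = 435.65 + 146.392 = 582.042.
Under uncorrelated errors the observed covariances equal the true-score covariances, so only the own-variance terms attenuate.
True-score variance = [19.4²·0.84 + 7.7²·0.56] + 146.392 = 349.345 + 146.392 = 495.737.
Reliability = 495.737 / 582.042 = 0.852.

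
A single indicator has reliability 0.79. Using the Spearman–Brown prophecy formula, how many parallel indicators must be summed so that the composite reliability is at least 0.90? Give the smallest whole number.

k ≥ ρ*(1−ρ₁)/(ρ₁(1−ρ*)) = 0.90·0.21 / (0.79·0.10) = 2.392.
Smallest integer k = 3.

3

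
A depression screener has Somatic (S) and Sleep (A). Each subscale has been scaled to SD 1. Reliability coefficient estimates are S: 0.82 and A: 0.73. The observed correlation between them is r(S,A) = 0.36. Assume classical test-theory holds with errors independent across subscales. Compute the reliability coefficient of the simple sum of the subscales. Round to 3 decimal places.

Var(S+A) = 2 + 2·[0.36] = 2 + 0.72 = 2.72.
With uncorrelated errors the cross-covariances are all true-score covariance, so they carry over unchanged; only the diagonal terms shrink to ρᵢσᵢ².
True-score variance = [0.82 + 0.73] + 0.72 = 1.55 + 0.72 = 2.27.
Reliability = 2.27 / 2.72 = 0.835.

0.835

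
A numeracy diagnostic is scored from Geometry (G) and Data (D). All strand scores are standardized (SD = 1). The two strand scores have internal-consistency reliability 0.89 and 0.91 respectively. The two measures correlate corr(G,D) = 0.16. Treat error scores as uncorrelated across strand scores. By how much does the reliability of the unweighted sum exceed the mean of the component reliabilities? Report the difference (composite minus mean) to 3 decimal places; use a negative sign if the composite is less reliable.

Var(sum) = 2 + 0.32 = 2.32; true-score variance = 1.8 + 0.32 = 2.12; composite reliability = 0.9138.
Mean component reliability = 0.9000.
Difference = 0.9138 − 0.9000 = 0.014.

0.014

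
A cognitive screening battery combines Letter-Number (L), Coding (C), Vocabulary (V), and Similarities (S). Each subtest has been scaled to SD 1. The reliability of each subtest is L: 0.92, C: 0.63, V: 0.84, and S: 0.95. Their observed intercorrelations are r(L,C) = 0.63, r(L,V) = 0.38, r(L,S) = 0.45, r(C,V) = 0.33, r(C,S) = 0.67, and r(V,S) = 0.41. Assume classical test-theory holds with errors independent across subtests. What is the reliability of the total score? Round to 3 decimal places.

0.932

Var(L+C+V+S) = 4 + 2·[0.63 + 0.38 + 0.45 + 0.33 + 0.67 + 0.41] = 4 + 5.74 = 9.74.
With uncorrelated errors the cross-covariances are all true-score covariance, so they carry over unchanged; only the diagonal terms shrink to ρᵢσᵢ².
True-score variance = [0.92 + 0.63 + 0.84 + 0.95] + 5.74 = 3.34 + 5.74 = 9.08.
Reliability = 9.08 / 9.74 = 0.932.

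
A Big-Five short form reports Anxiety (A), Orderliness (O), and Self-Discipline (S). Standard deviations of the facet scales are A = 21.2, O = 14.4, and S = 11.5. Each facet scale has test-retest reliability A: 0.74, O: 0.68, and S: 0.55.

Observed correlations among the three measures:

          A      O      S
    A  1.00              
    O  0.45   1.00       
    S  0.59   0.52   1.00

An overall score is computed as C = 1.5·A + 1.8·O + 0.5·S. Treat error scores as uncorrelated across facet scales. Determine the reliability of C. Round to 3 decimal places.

0.826

Var(C) = 1.5²·21.2² + 1.8²·14.4² + 0.5²·11.5² + 2·[2.7·21.2·14.4·0.45 + 0.75·21.2·11.5·0.59 + 0.9·14.4·11.5·0.52] = 1716.15 + 1112.6 = 2828.74.
With uncorrelated errors the cross-covariances are all true-score covariance, so they carry over unchanged; only the diagonal terms shrink to ρᵢσᵢ².
True-score variance = [1.5²·21.2²·0.74 + 1.8²·14.4²·0.68 + 0.5²·11.5²·0.55] + 1112.6 = 1223.36 + 1112.6 = 2335.95.
Reliability = 2335.95 / 2828.74 = 0.826.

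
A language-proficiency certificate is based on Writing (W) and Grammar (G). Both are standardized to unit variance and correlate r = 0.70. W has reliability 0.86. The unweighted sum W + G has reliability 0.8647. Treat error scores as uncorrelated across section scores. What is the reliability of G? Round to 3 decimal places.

0.680

Var(W+G) = 2 + 2·0.70 = 3.400.
True-score variance = ρ_W + ρ_G + 2·0.70, so 0.8647 = (0.86 + ρ_G + 1.40) / 3.400.
ρ_G = 0.8647·3.400 − 0.86 − 1.40 = 0.680.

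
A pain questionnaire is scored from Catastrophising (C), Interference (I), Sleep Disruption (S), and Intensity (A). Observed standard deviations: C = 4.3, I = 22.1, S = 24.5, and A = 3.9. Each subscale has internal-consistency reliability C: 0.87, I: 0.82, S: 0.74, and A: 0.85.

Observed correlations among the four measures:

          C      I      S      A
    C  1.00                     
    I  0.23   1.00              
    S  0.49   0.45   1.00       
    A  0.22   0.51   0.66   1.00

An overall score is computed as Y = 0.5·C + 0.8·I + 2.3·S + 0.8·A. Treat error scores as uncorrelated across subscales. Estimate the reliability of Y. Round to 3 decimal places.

Var(Y) = 0.5²·4.3² + 0.8²·22.1² + 2.3²·24.5² + 0.8²·3.9² + 2·[0.4·4.3·22.1·0.23 + 1.15·4.3·24.5·0.49 + 0.4·4.3·3.9·0.22 + 1.84·22.1·24.5·0.45 + 0.64·22.1·3.9·0.51 + 1.84·24.5·3.9·0.66] = 3502.26 + 1324.14 = 4826.41.
Under uncorrelated errors the observed covariances equal the true-score covariances, so only the own-variance terms attenuate.
True-score variance = [0.5²·4.3²·0.87 + 0.8²·22.1²·0.82 + 2.3²·24.5²·0.74 + 0.8²·3.9²·0.85] + 1324.14 = 2618.35 + 1324.14 = 3942.5.
Reliability = 3942.5 / 4826.41 = 0.817.

0.817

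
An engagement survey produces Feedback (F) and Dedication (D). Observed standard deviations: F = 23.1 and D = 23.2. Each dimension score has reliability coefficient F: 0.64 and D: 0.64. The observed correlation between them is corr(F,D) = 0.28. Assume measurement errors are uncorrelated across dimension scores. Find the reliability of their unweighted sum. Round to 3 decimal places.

0.719

Var(F+D) = 23.1² + 23.2² + 2·[23.1·23.2·0.28] = 1071.85 + 300.115 = 1371.97.
Because errors are independent across components, Cov(Tᵢ,Tⱼ) = Cov(Xᵢ,Xⱼ); the off-diagonal part of the true-score variance is the same as above.
True-score variance = [23.1²·0.64 + 23.2²·0.64] + 300.115 = 685.984 + 300.115 = 986.099.
Reliability = 986.099 / 1371.97 = 0.719.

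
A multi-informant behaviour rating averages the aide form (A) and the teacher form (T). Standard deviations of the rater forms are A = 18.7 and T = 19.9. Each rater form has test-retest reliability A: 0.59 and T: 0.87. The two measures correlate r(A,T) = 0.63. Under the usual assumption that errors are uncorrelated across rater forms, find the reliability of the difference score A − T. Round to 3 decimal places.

Var(A−T) = 18.7² + 19.9² − 2·18.7·19.9·0.63 = 745.7 − 468.884 = 276.816.
Under uncorrelated errors the observed covariances equal the true-score covariances, so only the own-variance terms attenuate.
True-score variance = [18.7²·0.59 + 19.9²·0.87] − 468.884 = 550.846 − 468.884 = 81.962.
Reliability = 81.962 / 276.816 = 0.296.

0.296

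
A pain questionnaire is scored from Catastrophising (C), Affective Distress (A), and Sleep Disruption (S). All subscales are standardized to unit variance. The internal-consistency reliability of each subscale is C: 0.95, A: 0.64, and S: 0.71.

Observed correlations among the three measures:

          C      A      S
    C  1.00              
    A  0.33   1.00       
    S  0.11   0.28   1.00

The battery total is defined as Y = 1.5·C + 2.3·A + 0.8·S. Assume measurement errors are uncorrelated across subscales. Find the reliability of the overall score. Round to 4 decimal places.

0.8126

Var(Y) = 1.5² + 2.3² + 0.8² + 2·[3.45·0.33 + 1.2·0.11 + 1.84·0.28] = 8.18 + 3.5714 = 11.7514.
Under uncorrelated errors the observed covariances equal the true-score covariances, so only the own-variance terms attenuate.
True-score variance = [1.5²·0.95 + 2.3²·0.64 + 0.8²·0.71] + 3.5714 = 5.9775 + 3.5714 = 9.5489.
Reliability = 9.5489 / 11.7514 = 0.8126.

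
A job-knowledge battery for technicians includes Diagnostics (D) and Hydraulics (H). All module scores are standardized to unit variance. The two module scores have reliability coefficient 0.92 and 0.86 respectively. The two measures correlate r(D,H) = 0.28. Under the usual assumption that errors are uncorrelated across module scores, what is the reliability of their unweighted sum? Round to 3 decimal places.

0.914

Var(D+H) = 2 + 2·[0.28] = 2 + 0.56 = 2.56.
Because errors are independent across components, Cov(Tᵢ,Tⱼ) = Cov(Xᵢ,Xⱼ); the off-diagonal part of the true-score variance is the same as above.
True-score variance = [0.92 + 0.86] + 0.56 = 1.78 + 0.56 = 2.34.
Reliability = 2.34 / 2.56 = 0.914.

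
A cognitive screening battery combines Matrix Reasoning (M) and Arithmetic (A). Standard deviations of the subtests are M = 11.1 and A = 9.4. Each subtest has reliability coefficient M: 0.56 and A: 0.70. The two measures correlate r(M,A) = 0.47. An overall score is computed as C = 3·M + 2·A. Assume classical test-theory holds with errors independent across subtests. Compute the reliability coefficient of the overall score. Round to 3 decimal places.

0.710

Var(C) = 3²·11.1² + 2²·9.4² + 2·[6·11.1·9.4·0.47] = 1462.33 + 588.478 = 2050.81.
Because errors are independent across components, Cov(Tᵢ,Tⱼ) = Cov(Xᵢ,Xⱼ); the off-diagonal part of the true-score variance is the same as above.
True-score variance = [3²·11.1²·0.56 + 2²·9.4²·0.70] + 588.478 = 868.386 + 588.478 = 1456.86.
Reliability = 1456.86 / 2050.81 = 0.710.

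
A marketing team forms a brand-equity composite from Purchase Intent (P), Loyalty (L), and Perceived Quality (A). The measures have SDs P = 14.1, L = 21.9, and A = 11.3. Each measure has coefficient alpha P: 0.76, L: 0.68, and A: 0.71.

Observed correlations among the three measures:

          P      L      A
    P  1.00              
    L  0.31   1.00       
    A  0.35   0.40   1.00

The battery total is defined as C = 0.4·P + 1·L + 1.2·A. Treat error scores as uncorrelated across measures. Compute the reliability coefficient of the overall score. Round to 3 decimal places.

0.798

Var(C) = 0.4²·14.1² + 21.9² + 1.2²·11.3² + 2·[0.4·14.1·21.9·0.31 + 0.48·14.1·11.3·0.35 + 1.2·21.9·11.3·0.40] = 695.293 + 367.686 = 1062.98.
Under uncorrelated errors the observed covariances equal the true-score covariances, so only the own-variance terms attenuate.
True-score variance = [0.4²·14.1²·0.76 + 21.9²·0.68 + 1.2²·11.3²·0.71] + 367.686 = 480.86 + 367.686 = 848.546.
Reliability = 848.546 / 1062.98 = 0.798.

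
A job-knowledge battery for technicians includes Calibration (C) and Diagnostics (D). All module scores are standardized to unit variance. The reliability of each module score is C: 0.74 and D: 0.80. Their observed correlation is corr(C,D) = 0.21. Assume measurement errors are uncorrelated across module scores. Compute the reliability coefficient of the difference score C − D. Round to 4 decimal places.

0.7089

Var(C−D) = 1 + 1 − 2·0.21 = 2 − 0.42 = 1.58.
Under uncorrelated errors the observed covariances equal the true-score covariances, so only the own-variance terms attenuate.
True-score variance = [0.74 + 0.80] − 0.42 = 1.54 − 0.42 = 1.12.
Reliability = 1.12 / 1.58 = 0.7089.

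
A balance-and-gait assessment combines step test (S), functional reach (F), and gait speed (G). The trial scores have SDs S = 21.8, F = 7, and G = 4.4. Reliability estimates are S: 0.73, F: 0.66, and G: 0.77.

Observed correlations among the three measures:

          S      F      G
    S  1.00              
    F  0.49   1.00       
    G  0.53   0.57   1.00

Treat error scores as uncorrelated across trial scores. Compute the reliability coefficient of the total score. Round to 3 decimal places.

Var(S+F+G) = 21.8² + 7² + 4.4² + 2·[21.8·7·0.49 + 21.8·4.4·0.53 + 7·4.4·0.57] = 543.6 + 286.335 = 829.935.
Because errors are independent across components, Cov(Tᵢ,Tⱼ) = Cov(Xᵢ,Xⱼ); the off-diagonal part of the true-score variance is the same as above.
True-score variance = [21.8²·0.73 + 7²·0.66 + 4.4²·0.77] + 286.335 = 394.172 + 286.335 = 680.508.
Reliability = 680.508 / 829.935 = 0.820.

0.820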